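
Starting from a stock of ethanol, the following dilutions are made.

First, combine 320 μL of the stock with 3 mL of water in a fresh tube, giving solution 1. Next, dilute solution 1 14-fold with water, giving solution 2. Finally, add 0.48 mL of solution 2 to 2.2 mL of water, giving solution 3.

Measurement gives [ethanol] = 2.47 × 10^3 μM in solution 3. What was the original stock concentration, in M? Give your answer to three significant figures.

2.00 M

Step 1: 320 μL + 3 mL = 3320 μL total → factor 3320/320 = 10.375
Step 2: 14-fold → factor 14
Step 3: 0.48 mL + 2.2 mL = 2.68 mL total → factor 2.68/0.48 = 5.5833
Overall dilution factor = 10.375 × 14 × 5.5833 = 810.98
Stock = 2.47 × 10^3 μM × 810.98 = 2.003 × 10^6 μM = 2.00 M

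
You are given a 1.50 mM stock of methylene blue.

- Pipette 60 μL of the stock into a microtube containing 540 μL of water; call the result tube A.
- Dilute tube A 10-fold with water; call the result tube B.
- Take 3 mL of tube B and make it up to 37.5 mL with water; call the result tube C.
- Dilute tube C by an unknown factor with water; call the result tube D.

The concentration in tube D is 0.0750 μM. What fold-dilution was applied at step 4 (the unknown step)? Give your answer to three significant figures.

16.0-fold

Step 1: 60 μL + 540 μL = 600 μL total → factor 600/60 = 10
Step 2: 10-fold → factor 10
Step 3: 3 mL brought to 37.5 mL → factor 37.5/3 = 12.5
Step 4: unknown factor x
Product of known-step factors = 1250
Overall factor = 1.50 mM / (0.0750 μM) = 20000
x = 20000 / 1250 = 16.0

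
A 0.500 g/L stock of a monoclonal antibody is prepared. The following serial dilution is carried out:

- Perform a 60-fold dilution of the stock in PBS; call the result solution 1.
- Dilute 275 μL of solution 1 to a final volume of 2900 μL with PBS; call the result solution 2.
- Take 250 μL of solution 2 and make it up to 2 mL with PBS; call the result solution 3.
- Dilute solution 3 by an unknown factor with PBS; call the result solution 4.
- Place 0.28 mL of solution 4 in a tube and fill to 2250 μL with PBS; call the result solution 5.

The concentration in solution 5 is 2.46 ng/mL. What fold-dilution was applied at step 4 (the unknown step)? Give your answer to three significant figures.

Step 1: 60-fold → factor 60
Step 2: 275 μL brought to 2900 μL → factor 2900/275 = 10.545
Step 3: 250 μL brought to 2 mL → factor 2000/250 = 8
Step 4: unknown factor x
Step 5: 0.28 mL brought to 2250 μL → factor 2.25/0.28 = 8.0357
Product of known-step factors = 40675
Overall factor = 0.500 g/L / (2.46 ng/mL) = 2.0325 × 10^5
x = 2.0325 × 10^5 / 40675 = 5.00

5.00-fold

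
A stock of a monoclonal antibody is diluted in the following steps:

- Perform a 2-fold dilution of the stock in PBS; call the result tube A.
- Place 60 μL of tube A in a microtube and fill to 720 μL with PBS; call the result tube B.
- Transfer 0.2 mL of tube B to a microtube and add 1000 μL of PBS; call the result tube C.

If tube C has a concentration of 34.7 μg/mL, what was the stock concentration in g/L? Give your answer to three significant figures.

5.00 g/L

Step 1: 2-fold → factor 2
Step 2: 60 μL brought to 720 μL → factor 720/60 = 12
Step 3: 0.2 mL + 1000 μL = 1.2 mL total → factor 1.2/0.2 = 6
Overall dilution factor = 2 × 12 × 6 = 144
Stock = 34.7 μg/mL × 144 = 4997 μg/mL = 5.00 g/L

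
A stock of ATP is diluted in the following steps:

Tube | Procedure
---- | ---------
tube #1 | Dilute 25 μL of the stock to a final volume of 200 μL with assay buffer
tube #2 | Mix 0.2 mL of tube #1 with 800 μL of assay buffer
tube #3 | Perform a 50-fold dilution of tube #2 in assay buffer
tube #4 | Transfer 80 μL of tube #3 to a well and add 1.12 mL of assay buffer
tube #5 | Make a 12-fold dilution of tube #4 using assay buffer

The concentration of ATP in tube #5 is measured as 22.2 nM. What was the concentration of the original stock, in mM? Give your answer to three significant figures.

7.99 mM

Step 1: 25 μL brought to 200 μL → factor 200/25 = 8
Step 2: 0.2 mL + 800 μL = 1 mL total → factor 1/0.2 = 5
Step 3: 50-fold → factor 50
Step 4: 80 μL + 1.12 mL = 1200 μL total → factor 1200/80 = 15
Step 5: 12-fold → factor 12
Overall dilution factor = 8 × 5 × 50 × 15 × 12 = 3.6 × 10^5
Stock = 22.2 nM × 3.6 × 10^5 = 7.992 × 10^6 nM = 7.99 mM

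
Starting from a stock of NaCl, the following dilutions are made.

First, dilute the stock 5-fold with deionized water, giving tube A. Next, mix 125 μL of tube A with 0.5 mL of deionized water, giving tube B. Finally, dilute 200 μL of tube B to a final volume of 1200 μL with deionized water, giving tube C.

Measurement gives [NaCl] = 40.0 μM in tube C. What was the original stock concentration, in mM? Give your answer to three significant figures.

Step 1: 5-fold → factor 5
Step 2: 125 μL + 0.5 mL = 625 μL total → factor 625/125 = 5
Step 3: 200 μL brought to 1200 μL → factor 1200/200 = 6
Overall dilution factor = 5 × 5 × 6 = 150
Stock = 40.0 μM × 150 = 6000 μM = 6.00 mM

6.00 mM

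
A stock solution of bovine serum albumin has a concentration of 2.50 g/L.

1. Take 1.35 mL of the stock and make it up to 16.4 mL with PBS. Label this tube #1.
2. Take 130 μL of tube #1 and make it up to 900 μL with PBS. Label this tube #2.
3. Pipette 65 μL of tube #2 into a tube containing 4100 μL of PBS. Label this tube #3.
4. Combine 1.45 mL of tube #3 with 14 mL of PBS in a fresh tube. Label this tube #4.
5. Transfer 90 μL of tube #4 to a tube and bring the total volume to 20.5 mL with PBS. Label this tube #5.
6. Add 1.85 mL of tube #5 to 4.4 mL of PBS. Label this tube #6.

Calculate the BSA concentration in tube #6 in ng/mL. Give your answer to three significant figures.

Step 1: 1.35 mL brought to 16.4 mL → factor 16.4/1.35 = 12.148
Step 2: 130 μL brought to 900 μL → factor 900/130 = 6.9231
Step 3: 65 μL + 4100 μL = 4165 μL total → factor 4165/65 = 64.077
Step 4: 1.45 mL + 14 mL = 15.45 mL total → factor 15.45/1.45 = 10.655
Step 5: 90 μL brought to 20.5 mL → factor 20500/90 = 227.78
Step 6: 1.85 mL + 4.4 mL = 6.25 mL total → factor 6.25/1.85 = 3.3784
Dilution factor through tube #6 = 12.148 × 6.9231 × 64.077 × 10.655 × 227.78 × 3.3784 = 4.4187 × 10^7
[tube #6] = 2.50 g/L / 4.4187 × 10^7 = 5.658 × 10^-8 g/L = 0.0566 ng/mL

0.0566 ng/mL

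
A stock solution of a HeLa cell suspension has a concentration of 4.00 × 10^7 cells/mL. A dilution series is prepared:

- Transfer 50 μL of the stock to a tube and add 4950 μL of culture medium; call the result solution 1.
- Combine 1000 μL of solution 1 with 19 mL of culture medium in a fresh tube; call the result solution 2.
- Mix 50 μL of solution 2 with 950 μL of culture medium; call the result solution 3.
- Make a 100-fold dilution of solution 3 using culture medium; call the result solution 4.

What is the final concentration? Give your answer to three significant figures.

Step 1: 50 μL + 4950 μL = 5000 μL total → factor 5000/50 = 100
Step 2: 1000 μL + 19 mL = 20000 μL total → factor 20000/1000 = 20
Step 3: 50 μL + 950 μL = 1000 μL total → factor 1000/50 = 20
Step 4: 100-fold → factor 100
Overall dilution factor = 100 × 20 × 20 × 100 = 4 × 10^6
Final = 4.00 × 10^7 cells/mL / 4 × 10^6 = 10.0 cells/mL

10.0 cells/mL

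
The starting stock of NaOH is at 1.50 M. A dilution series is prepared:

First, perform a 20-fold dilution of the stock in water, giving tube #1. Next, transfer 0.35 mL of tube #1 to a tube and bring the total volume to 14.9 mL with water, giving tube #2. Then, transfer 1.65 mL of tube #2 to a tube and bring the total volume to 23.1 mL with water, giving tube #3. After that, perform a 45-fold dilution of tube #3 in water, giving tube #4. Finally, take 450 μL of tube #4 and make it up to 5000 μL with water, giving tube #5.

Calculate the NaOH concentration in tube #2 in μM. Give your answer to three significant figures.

Step 1: 20-fold → factor 20
Step 2: 0.35 mL brought to 14.9 mL → factor 14.9/0.35 = 42.571
Dilution factor through tube #2 = 20 × 42.571 = 851.43
[tube #2] = 1.50 M / 851.43 = 0.001762 M = 1.76 × 10^3 μM

1.76 × 10^3 μM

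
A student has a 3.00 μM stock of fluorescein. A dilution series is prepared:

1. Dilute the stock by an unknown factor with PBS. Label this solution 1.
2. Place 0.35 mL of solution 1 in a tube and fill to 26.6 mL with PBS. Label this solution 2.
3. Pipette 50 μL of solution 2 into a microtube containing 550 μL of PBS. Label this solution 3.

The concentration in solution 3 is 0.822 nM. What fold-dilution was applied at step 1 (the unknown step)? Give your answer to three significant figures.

4.00-fold

Step 1: unknown factor x
Step 2: 0.35 mL brought to 26.6 mL → factor 26.6/0.35 = 76
Step 3: 50 μL + 550 μL = 600 μL total → factor 600/50 = 12
Product of known-step factors = 912
Overall factor = 3.00 μM / (0.822 nM) = 3649.6
x = 3649.6 / 912 = 4.00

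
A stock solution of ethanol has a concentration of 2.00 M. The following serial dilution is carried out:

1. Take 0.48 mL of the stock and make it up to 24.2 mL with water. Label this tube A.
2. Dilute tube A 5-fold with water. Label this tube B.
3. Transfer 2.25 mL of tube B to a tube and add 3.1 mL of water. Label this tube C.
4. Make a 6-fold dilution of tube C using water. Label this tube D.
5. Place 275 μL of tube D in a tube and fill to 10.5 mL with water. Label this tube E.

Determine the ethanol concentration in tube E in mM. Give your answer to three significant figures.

0.0146 mM

Step 1: 0.48 mL brought to 24.2 mL → factor 24.2/0.48 = 50.417
Step 2: 5-fold → factor 5
Step 3: 2.25 mL + 3.1 mL = 5.35 mL total → factor 5.35/2.25 = 2.3778
Step 4: 6-fold → factor 6
Step 5: 275 μL brought to 10.5 mL → factor 10500/275 = 38.182
Overall dilution factor = 50.417 × 5 × 2.3778 × 6 × 38.182 = 1.3732 × 10^5
Final = 2.00 M / 1.3732 × 10^5 = 1.456 × 10^-5 M = 0.0146 mM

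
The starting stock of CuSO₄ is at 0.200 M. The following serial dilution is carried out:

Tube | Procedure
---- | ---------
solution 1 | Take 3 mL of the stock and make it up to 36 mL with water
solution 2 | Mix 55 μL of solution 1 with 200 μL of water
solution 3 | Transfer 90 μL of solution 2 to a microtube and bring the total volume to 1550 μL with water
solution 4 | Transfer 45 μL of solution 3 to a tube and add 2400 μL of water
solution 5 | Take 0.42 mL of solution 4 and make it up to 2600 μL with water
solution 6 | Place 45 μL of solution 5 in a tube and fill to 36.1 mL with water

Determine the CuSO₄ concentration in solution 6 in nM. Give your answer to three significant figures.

0.774 nM

Step 1: 3 mL brought to 36 mL → factor 36/3 = 12
Step 2: 55 μL + 200 μL = 255 μL total → factor 255/55 = 4.6364
Step 3: 90 μL brought to 1550 μL → factor 1550/90 = 17.222
Step 4: 45 μL + 2400 μL = 2445 μL total → factor 2445/45 = 54.333
Step 5: 0.42 mL brought to 2600 μL → factor 2.6/0.42 = 6.1905
Step 6: 45 μL brought to 36.1 mL → factor 36100/45 = 802.22
Overall dilution factor = 12 × 4.6364 × 17.222 × 54.333 × 6.1905 × 802.22 = 2.5854 × 10^8
Final = 0.200 M / 2.5854 × 10^8 = 7.736 × 10^-10 M = 0.774 nM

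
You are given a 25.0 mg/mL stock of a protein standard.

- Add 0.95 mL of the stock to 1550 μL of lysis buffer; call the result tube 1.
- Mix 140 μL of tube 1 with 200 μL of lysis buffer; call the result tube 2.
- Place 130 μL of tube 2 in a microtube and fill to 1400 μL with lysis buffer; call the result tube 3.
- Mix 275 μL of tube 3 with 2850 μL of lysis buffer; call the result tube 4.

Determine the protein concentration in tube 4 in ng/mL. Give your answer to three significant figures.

3.20 × 10^4 ng/mL

Step 1: 0.95 mL + 1550 μL = 2.5 mL total → factor 2.5/0.95 = 2.6316
Step 2: 140 μL + 200 μL = 340 μL total → factor 340/140 = 2.4286
Step 3: 130 μL brought to 1400 μL → factor 1400/130 = 10.769
Step 4: 275 μL + 2850 μL = 3125 μL total → factor 3125/275 = 11.364
Overall dilution factor = 2.6316 × 2.4286 × 10.769 × 11.364 = 782.11
Final = 25.0 mg/mL / 782.11 = 0.03196 mg/mL = 3.20 × 10^4 ng/mL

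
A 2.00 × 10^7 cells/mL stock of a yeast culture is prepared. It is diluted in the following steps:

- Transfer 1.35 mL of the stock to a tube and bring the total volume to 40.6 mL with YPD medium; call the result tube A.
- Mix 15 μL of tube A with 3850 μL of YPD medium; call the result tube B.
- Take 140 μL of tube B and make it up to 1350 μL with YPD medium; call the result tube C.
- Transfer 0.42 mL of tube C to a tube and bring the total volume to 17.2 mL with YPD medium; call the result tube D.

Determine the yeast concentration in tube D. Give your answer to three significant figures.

Step 1: 1.35 mL brought to 40.6 mL → factor 40.6/1.35 = 30.074
Step 2: 15 μL + 3850 μL = 3865 μL total → factor 3865/15 = 257.67
Step 3: 140 μL brought to 1350 μL → factor 1350/140 = 9.6429
Step 4: 0.42 mL brought to 17.2 mL → factor 17.2/0.42 = 40.952
Overall dilution factor = 30.074 × 257.67 × 9.6429 × 40.952 = 3.0601 × 10^6
Final = 2.00 × 10^7 cells/mL / 3.0601 × 10^6 = 6.54 cells/mL

6.54 cells/mL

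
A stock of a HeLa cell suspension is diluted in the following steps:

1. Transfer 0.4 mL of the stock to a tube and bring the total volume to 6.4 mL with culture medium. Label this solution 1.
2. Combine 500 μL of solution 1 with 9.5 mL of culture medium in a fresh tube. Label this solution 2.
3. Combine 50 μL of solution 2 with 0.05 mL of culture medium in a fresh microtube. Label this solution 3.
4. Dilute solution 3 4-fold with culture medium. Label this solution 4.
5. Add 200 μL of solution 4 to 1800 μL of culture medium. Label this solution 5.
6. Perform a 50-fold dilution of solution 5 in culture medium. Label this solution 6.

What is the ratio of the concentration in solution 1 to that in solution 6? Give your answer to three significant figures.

8.00 × 10^4

Step 1: 0.4 mL brought to 6.4 mL → factor 6.4/0.4 = 16
Step 2: 500 μL + 9.5 mL = 10000 μL total → factor 10000/500 = 20
Step 3: 50 μL + 0.05 mL = 100 μL total → factor 100/50 = 2
Step 4: 4-fold → factor 4
Step 5: 200 μL + 1800 μL = 2000 μL total → factor 2000/200 = 10
Step 6: 50-fold → factor 50
Dilution factor to solution 1 = 16; to solution 6 = 1.28 × 10^6
[solution 1]/[solution 6] = (factor to solution 6)/(factor to solution 1) = 1.28 × 10^6/16 = 8.00 × 10^4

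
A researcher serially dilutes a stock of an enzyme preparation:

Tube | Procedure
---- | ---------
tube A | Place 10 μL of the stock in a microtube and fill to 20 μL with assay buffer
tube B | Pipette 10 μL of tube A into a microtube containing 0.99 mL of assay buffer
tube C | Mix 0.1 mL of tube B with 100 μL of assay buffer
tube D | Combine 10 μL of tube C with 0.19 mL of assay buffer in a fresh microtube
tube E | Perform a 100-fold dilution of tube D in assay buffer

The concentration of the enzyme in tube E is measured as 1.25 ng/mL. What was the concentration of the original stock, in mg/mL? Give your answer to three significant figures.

1.00 mg/mL

Step 1: 10 μL brought to 20 μL → factor 20/10 = 2
Step 2: 10 μL + 0.99 mL = 1000 μL total → factor 1000/10 = 100
Step 3: 0.1 mL + 100 μL = 0.2 mL total → factor 0.2/0.1 = 2
Step 4: 10 μL + 0.19 mL = 200 μL total → factor 200/10 = 20
Step 5: 100-fold → factor 100
Overall dilution factor = 2 × 100 × 2 × 20 × 100 = 8 × 10^5
Stock = 1.25 ng/mL × 8 × 10^5 = 1.000 × 10^6 ng/mL = 1.00 mg/mL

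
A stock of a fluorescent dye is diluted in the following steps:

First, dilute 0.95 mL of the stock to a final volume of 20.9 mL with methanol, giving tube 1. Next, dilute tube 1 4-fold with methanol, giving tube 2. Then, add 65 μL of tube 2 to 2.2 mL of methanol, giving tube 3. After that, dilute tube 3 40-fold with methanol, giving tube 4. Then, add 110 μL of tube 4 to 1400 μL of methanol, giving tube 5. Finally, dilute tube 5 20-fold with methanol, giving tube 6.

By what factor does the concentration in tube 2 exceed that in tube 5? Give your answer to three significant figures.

Step 1: 0.95 mL brought to 20.9 mL → factor 20.9/0.95 = 22
Step 2: 4-fold → factor 4
Step 3: 65 μL + 2.2 mL = 2265 μL total → factor 2265/65 = 34.846
Step 4: 40-fold → factor 40
Step 5: 110 μL + 1400 μL = 1510 μL total → factor 1510/110 = 13.727
Dilution factor to tube 2 = 88; to tube 5 = 1.6838 × 10^6
[tube 2]/[tube 5] = (factor to tube 5)/(factor to tube 2) = 1.6838 × 10^6/88 = 1.91 × 10^4

1.91 × 10^4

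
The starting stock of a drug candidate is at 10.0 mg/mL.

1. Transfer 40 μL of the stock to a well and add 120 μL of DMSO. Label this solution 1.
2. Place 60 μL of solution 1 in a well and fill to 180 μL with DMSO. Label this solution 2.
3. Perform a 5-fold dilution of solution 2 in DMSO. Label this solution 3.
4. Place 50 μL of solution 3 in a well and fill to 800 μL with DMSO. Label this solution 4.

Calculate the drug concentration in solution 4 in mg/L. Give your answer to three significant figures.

Step 1: 40 μL + 120 μL = 160 μL total → factor 160/40 = 4
Step 2: 60 μL brought to 180 μL → factor 180/60 = 3
Step 3: 5-fold → factor 5
Step 4: 50 μL brought to 800 μL → factor 800/50 = 16
Dilution factor through solution 4 = 4 × 3 × 5 × 16 = 960
[solution 4] = 10.0 mg/mL / 960 = 0.01042 mg/mL = 10.4 mg/L

10.4 mg/L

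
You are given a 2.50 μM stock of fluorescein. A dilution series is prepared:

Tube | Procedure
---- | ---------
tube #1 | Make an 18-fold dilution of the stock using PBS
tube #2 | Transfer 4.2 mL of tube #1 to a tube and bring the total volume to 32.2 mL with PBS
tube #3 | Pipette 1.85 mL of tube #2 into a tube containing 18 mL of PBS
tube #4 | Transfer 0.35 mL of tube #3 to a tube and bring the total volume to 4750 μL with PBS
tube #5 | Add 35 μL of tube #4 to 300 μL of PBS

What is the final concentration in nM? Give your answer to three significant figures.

Step 1: 18-fold → factor 18
Step 2: 4.2 mL brought to 32.2 mL → factor 32.2/4.2 = 7.6667
Step 3: 1.85 mL + 18 mL = 19.85 mL total → factor 19.85/1.85 = 10.73
Step 4: 0.35 mL brought to 4750 μL → factor 4.75/0.35 = 13.571
Step 5: 35 μL + 300 μL = 335 μL total → factor 335/35 = 9.5714
Overall dilution factor = 18 × 7.6667 × 10.73 × 13.571 × 9.5714 = 1.9234 × 10^5
Final = 2.50 μM / 1.9234 × 10^5 = 1.300 × 10^-5 μM = 0.0130 nM

0.0130 nM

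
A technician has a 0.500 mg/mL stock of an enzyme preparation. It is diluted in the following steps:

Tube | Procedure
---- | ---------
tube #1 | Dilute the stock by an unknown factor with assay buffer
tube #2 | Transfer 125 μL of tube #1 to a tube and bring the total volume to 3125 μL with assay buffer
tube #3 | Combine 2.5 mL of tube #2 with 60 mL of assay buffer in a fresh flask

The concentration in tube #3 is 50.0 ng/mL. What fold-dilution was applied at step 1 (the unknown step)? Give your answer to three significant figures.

Step 1: unknown factor x
Step 2: 125 μL brought to 3125 μL → factor 3125/125 = 25
Step 3: 2.5 mL + 60 mL = 62.5 mL total → factor 62.5/2.5 = 25
Product of known-step factors = 625
Overall factor = 0.500 mg/mL / (50.0 ng/mL) = 10000
x = 10000 / 625 = 16.0

16.0-fold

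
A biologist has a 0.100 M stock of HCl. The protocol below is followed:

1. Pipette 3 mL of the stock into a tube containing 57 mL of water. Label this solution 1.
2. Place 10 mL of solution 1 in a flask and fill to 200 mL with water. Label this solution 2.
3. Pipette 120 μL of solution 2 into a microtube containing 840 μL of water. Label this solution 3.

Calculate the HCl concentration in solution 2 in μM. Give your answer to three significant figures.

250 μM

Step 1: 3 mL + 57 mL = 60 mL total → factor 60/3 = 20
Step 2: 10 mL brought to 200 mL → factor 200/10 = 20
Dilution factor through solution 2 = 20 × 20 = 400
[solution 2] = 0.100 M / 400 = 0.0002500 M = 250 μM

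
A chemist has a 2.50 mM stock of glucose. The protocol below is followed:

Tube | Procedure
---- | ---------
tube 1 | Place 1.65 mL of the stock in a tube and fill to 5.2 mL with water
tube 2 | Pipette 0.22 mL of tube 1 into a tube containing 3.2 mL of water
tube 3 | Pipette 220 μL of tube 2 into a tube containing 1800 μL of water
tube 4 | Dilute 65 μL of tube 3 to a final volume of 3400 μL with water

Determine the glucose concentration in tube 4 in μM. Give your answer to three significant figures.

Step 1: 1.65 mL brought to 5.2 mL → factor 5.2/1.65 = 3.1515
Step 2: 0.22 mL + 3.2 mL = 3.42 mL total → factor 3.42/0.22 = 15.545
Step 3: 220 μL + 1800 μL = 2020 μL total → factor 2020/220 = 9.1818
Step 4: 65 μL brought to 3400 μL → factor 3400/65 = 52.308
Overall dilution factor = 3.1515 × 15.545 × 9.1818 × 52.308 = 23530
Final = 2.50 mM / 23530 = 0.0001062 mM = 0.106 μM

0.106 μM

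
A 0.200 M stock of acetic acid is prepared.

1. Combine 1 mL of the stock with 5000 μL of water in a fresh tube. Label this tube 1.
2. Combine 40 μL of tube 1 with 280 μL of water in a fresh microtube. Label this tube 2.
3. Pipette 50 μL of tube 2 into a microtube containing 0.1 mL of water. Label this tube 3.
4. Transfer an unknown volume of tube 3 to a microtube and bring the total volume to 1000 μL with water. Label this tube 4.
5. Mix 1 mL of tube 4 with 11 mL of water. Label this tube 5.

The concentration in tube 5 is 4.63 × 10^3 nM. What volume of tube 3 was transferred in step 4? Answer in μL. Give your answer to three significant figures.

Step 1: 1 mL + 5000 μL = 6 mL total → factor 6/1 = 6
Step 2: 40 μL + 280 μL = 320 μL total → factor 320/40 = 8
Step 3: 50 μL + 0.1 mL = 150 μL total → factor 150/50 = 3
Step 4: v brought to 1000 μL → factor = 1000 μL/v
Step 5: 1 mL + 11 mL = 12 mL total → factor 12/1 = 12
Product of known-step factors = 1728
Overall factor = 0.200 M / (4.63 × 10^3 nM) = 43197
Step-4 factor = 43197 / 1728 = 24.998
v = 1000 μL / 24.998 = 40.0 μL

40.0 μL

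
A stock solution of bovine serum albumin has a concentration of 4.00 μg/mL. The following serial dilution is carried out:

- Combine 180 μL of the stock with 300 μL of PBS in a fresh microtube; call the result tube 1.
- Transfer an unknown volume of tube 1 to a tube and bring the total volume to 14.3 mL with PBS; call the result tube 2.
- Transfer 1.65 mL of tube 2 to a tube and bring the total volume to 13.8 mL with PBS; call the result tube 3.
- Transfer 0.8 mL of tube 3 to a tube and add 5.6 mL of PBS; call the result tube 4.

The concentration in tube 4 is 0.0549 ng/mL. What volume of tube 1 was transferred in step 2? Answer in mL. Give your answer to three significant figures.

0.0350 mL

Step 1: 180 μL + 300 μL = 480 μL total → factor 480/180 = 2.6667
Step 2: v brought to 14.3 mL → factor = 14.3 mL/v
Step 3: 1.65 mL brought to 13.8 mL → factor 13.8/1.65 = 8.3636
Step 4: 0.8 mL + 5.6 mL = 6.4 mL total → factor 6.4/0.8 = 8
Product of known-step factors = 178.42
Overall factor = 4.00 μg/mL / (0.0549 ng/mL) = 72860
Step-2 factor = 72860 / 178.42 = 408.35
v = 14.3 mL / 408.35 = 0.0350 mL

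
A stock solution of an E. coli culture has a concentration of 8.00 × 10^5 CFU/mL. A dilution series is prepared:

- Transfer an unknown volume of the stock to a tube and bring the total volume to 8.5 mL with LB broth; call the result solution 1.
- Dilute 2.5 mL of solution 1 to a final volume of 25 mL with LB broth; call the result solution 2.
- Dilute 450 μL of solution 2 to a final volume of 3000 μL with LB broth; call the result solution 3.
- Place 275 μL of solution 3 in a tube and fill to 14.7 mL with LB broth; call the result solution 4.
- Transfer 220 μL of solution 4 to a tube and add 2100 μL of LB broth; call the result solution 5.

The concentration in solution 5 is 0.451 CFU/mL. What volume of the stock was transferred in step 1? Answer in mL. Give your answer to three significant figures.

0.180 mL

Step 1: v brought to 8.5 mL → factor = 8.5 mL/v
Step 2: 2.5 mL brought to 25 mL → factor 25/2.5 = 10
Step 3: 450 μL brought to 3000 μL → factor 3000/450 = 6.6667
Step 4: 275 μL brought to 14.7 mL → factor 14700/275 = 53.455
Step 5: 220 μL + 2100 μL = 2320 μL total → factor 2320/220 = 10.545
Product of known-step factors = 37580
Overall factor = 8.00 × 10^5 CFU/mL / (0.451 CFU/mL) = 1.7738 × 10^6
Step-1 factor = 1.7738 × 10^6 / 37580 = 47.201
v = 8.5 mL / 47.201 = 0.180 mL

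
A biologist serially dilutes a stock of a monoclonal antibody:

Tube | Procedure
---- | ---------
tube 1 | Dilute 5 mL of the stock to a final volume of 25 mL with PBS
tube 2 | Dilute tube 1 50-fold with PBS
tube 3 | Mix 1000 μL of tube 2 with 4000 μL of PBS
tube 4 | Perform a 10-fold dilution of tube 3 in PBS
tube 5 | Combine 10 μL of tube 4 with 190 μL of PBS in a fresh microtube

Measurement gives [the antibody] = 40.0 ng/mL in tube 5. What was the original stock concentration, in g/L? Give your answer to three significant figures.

Step 1: 5 mL brought to 25 mL → factor 25/5 = 5
Step 2: 50-fold → factor 50
Step 3: 1000 μL + 4000 μL = 5000 μL total → factor 5000/1000 = 5
Step 4: 10-fold → factor 10
Step 5: 10 μL + 190 μL = 200 μL total → factor 200/10 = 20
Overall dilution factor = 5 × 50 × 5 × 10 × 20 = 2.5 × 10^5
Stock = 40.0 ng/mL × 2.5 × 10^5 = 1.000 × 10^7 ng/mL = 10.0 g/L

10.0 g/L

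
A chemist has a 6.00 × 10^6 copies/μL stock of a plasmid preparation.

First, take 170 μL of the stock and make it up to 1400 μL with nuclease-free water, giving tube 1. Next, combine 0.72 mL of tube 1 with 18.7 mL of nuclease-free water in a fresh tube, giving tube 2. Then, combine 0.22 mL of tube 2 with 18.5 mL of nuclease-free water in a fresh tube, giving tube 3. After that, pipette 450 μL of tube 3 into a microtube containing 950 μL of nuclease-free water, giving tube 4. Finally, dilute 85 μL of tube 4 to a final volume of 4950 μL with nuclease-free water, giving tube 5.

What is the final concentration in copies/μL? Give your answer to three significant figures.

Step 1: 170 μL brought to 1400 μL → factor 1400/170 = 8.2353
Step 2: 0.72 mL + 18.7 mL = 19.42 mL total → factor 19.42/0.72 = 26.972
Step 3: 0.22 mL + 18.5 mL = 18.72 mL total → factor 18.72/0.22 = 85.091
Step 4: 450 μL + 950 μL = 1400 μL total → factor 1400/450 = 3.1111
Step 5: 85 μL brought to 4950 μL → factor 4950/85 = 58.235
Overall dilution factor = 8.2353 × 26.972 × 85.091 × 3.1111 × 58.235 = 3.4244 × 10^6
Final = 6.00 × 10^6 copies/μL / 3.4244 × 10^6 = 1.75 copies/μL

1.75 copies/μL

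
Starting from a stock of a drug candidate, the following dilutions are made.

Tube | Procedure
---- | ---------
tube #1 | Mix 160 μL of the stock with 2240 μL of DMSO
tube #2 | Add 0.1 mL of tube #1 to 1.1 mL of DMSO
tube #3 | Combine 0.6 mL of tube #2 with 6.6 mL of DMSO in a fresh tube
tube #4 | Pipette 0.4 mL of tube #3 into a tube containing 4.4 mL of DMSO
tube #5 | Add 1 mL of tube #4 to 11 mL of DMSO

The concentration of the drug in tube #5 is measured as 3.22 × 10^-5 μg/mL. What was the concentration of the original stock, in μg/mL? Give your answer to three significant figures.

10.0 μg/mL

Step 1: 160 μL + 2240 μL = 2400 μL total → factor 2400/160 = 15
Step 2: 0.1 mL + 1.1 mL = 1.2 mL total → factor 1.2/0.1 = 12
Step 3: 0.6 mL + 6.6 mL = 7.2 mL total → factor 7.2/0.6 = 12
Step 4: 0.4 mL + 4.4 mL = 4.8 mL total → factor 4.8/0.4 = 12
Step 5: 1 mL + 11 mL = 12 mL total → factor 12/1 = 12
Overall dilution factor = 15 × 12 × 12 × 12 × 12 = 3.1104 × 10^5
Stock = 3.22 × 10^-5 μg/mL × 3.1104 × 10^5 = 10.0 μg/mL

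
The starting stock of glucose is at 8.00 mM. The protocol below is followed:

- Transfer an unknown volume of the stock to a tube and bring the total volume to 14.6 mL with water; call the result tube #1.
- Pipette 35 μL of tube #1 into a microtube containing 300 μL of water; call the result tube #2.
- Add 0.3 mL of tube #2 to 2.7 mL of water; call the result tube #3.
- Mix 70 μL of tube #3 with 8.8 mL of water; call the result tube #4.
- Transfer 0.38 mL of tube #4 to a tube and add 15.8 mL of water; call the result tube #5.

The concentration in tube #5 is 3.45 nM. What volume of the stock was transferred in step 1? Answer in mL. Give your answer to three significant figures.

Step 1: v brought to 14.6 mL → factor = 14.6 mL/v
Step 2: 35 μL + 300 μL = 335 μL total → factor 335/35 = 9.5714
Step 3: 0.3 mL + 2.7 mL = 3 mL total → factor 3/0.3 = 10
Step 4: 70 μL + 8.8 mL = 8870 μL total → factor 8870/70 = 126.71
Step 5: 0.38 mL + 15.8 mL = 16.18 mL total → factor 16.18/0.38 = 42.579
Product of known-step factors = 5.1641 × 10^5
Overall factor = 8.00 mM / (3.45 nM) = 2.3188 × 10^6
Step-1 factor = 2.3188 × 10^6 / 5.1641 × 10^5 = 4.4903
v = 14.6 mL / 4.4903 = 3.25 mL

3.25 mL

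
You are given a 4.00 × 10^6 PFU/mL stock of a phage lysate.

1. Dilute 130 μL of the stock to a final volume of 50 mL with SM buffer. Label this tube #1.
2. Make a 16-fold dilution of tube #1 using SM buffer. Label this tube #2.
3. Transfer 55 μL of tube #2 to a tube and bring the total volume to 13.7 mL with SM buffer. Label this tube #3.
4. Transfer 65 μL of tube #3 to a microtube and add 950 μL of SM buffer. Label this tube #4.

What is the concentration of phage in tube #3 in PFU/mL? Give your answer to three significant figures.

2.61 PFU/mL

Step 1: 130 μL brought to 50 mL → factor 50000/130 = 384.62
Step 2: 16-fold → factor 16
Step 3: 55 μL brought to 13.7 mL → factor 13700/55 = 249.09
Dilution factor through tube #3 = 384.62 × 16 × 249.09 = 1.5329 × 10^6
[tube #3] = 4.00 × 10^6 PFU/mL / 1.5329 × 10^6 = 2.61 PFU/mL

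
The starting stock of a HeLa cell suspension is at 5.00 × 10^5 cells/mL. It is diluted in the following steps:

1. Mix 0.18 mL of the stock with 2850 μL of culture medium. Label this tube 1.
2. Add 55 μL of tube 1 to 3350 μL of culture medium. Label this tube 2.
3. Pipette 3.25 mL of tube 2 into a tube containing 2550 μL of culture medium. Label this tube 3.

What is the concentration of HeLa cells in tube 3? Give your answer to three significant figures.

Step 1: 0.18 mL + 2850 μL = 3.03 mL total → factor 3.03/0.18 = 16.833
Step 2: 55 μL + 3350 μL = 3405 μL total → factor 3405/55 = 61.909
Step 3: 3.25 mL + 2550 μL = 5.8 mL total → factor 5.8/3.25 = 1.7846
Overall dilution factor = 16.833 × 61.909 × 1.7846 = 1859.8
Final = 5.00 × 10^5 cells/mL / 1859.8 = 269 cells/mL

269 cells/mL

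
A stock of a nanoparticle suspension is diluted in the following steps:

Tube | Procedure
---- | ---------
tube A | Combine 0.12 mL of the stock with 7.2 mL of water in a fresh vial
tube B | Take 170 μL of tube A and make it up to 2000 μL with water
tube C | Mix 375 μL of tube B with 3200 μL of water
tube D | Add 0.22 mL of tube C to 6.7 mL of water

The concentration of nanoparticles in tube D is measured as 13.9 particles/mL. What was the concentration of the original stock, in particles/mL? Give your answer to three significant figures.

2.99 × 10^6 particles/mL

Step 1: 0.12 mL + 7.2 mL = 7.32 mL total → factor 7.32/0.12 = 61
Step 2: 170 μL brought to 2000 μL → factor 2000/170 = 11.765
Step 3: 375 μL + 3200 μL = 3575 μL total → factor 3575/375 = 9.5333
Step 4: 0.22 mL + 6.7 mL = 6.92 mL total → factor 6.92/0.22 = 31.455
Overall dilution factor = 61 × 11.765 × 9.5333 × 31.455 = 2.152 × 10^5
Stock = 13.9 particles/mL × 2.152 × 10^5 = 2.99 × 10^6 particles/mL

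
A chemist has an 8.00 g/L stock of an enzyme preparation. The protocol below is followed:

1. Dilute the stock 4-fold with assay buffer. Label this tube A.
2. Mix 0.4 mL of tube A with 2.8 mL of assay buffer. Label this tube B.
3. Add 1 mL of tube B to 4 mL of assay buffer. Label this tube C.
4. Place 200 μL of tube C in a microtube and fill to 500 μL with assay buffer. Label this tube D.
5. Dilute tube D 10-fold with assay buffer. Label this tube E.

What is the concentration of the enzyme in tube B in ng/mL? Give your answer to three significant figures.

Step 1: 4-fold → factor 4
Step 2: 0.4 mL + 2.8 mL = 3.2 mL total → factor 3.2/0.4 = 8
Dilution factor through tube B = 4 × 8 = 32
[tube B] = 8.00 g/L / 32 = 0.2500 g/L = 2.50 × 10^5 ng/mL

2.50 × 10^5 ng/mL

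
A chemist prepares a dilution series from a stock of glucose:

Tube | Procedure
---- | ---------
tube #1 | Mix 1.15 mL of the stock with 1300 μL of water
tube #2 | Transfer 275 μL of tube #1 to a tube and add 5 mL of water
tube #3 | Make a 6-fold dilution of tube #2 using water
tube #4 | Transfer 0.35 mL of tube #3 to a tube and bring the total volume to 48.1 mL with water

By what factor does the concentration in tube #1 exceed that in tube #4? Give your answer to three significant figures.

1.58 × 10^4

Step 1: 1.15 mL + 1300 μL = 2.45 mL total → factor 2.45/1.15 = 2.1304
Step 2: 275 μL + 5 mL = 5275 μL total → factor 5275/275 = 19.182
Step 3: 6-fold → factor 6
Step 4: 0.35 mL brought to 48.1 mL → factor 48.1/0.35 = 137.43
Dilution factor to tube #1 = 2.1304; to tube #4 = 33697
[tube #1]/[tube #4] = (factor to tube #4)/(factor to tube #1) = 33697/2.1304 = 1.58 × 10^4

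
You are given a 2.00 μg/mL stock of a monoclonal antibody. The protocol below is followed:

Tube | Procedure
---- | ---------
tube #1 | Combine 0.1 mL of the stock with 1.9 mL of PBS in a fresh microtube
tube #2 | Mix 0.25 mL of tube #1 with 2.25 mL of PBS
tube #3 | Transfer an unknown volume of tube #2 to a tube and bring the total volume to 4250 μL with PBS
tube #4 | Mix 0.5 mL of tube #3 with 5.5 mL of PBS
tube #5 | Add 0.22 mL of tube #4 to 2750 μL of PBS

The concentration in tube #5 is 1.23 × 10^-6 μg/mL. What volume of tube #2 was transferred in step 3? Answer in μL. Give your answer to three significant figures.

84.7 μL

Step 1: 0.1 mL + 1.9 mL = 2 mL total → factor 2/0.1 = 20
Step 2: 0.25 mL + 2.25 mL = 2.5 mL total → factor 2.5/0.25 = 10
Step 3: v brought to 4250 μL → factor = 4250 μL/v
Step 4: 0.5 mL + 5.5 mL = 6 mL total → factor 6/0.5 = 12
Step 5: 0.22 mL + 2750 μL = 2.97 mL total → factor 2.97/0.22 = 13.5
Product of known-step factors = 32400
Overall factor = 2.00 μg/mL / (1.23 × 10^-6 μg/mL) = 1.626 × 10^6
Step-3 factor = 1.626 × 10^6 / 32400 = 50.186
v = 4250 μL / 50.186 = 84.7 μL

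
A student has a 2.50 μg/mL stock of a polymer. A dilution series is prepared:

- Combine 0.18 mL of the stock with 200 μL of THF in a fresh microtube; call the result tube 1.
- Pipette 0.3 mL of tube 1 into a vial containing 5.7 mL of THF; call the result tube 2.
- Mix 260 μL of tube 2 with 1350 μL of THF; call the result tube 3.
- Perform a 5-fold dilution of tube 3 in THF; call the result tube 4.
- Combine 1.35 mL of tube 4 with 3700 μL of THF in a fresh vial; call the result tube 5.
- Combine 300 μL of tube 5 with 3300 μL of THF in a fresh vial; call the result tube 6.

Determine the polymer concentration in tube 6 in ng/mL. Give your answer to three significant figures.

Step 1: 0.18 mL + 200 μL = 0.38 mL total → factor 0.38/0.18 = 2.1111
Step 2: 0.3 mL + 5.7 mL = 6 mL total → factor 6/0.3 = 20
Step 3: 260 μL + 1350 μL = 1610 μL total → factor 1610/260 = 6.1923
Step 4: 5-fold → factor 5
Step 5: 1.35 mL + 3700 μL = 5.05 mL total → factor 5.05/1.35 = 3.7407
Step 6: 300 μL + 3300 μL = 3600 μL total → factor 3600/300 = 12
Overall dilution factor = 2.1111 × 20 × 6.1923 × 5 × 3.7407 × 12 = 58682
Final = 2.50 μg/mL / 58682 = 4.260 × 10^-5 μg/mL = 0.0426 ng/mL

0.0426 ng/mL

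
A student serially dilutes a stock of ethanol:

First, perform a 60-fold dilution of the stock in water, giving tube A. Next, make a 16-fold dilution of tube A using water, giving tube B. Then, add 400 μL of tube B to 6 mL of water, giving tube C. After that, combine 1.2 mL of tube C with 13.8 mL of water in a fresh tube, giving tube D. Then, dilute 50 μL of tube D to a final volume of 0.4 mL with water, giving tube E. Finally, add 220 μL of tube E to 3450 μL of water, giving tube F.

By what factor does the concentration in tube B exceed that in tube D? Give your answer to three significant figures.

200

Step 1: 60-fold → factor 60
Step 2: 16-fold → factor 16
Step 3: 400 μL + 6 mL = 6400 μL total → factor 6400/400 = 16
Step 4: 1.2 mL + 13.8 mL = 15 mL total → factor 15/1.2 = 12.5
Dilution factor to tube B = 960; to tube D = 1.92 × 10^5
[tube B]/[tube D] = (factor to tube D)/(factor to tube B) = 1.92 × 10^5/960 = 200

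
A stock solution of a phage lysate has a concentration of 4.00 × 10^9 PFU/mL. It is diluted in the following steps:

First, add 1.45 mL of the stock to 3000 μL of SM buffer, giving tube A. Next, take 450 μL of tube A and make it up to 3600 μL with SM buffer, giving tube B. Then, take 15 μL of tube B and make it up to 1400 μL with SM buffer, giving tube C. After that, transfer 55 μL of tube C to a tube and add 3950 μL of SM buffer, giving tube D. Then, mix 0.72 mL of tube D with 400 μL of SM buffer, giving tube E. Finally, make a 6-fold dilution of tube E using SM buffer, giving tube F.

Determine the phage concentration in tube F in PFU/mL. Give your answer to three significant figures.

Step 1: 1.45 mL + 3000 μL = 4.45 mL total → factor 4.45/1.45 = 3.069
Step 2: 450 μL brought to 3600 μL → factor 3600/450 = 8
Step 3: 15 μL brought to 1400 μL → factor 1400/15 = 93.333
Step 4: 55 μL + 3950 μL = 4005 μL total → factor 4005/55 = 72.818
Step 5: 0.72 mL + 400 μL = 1.12 mL total → factor 1.12/0.72 = 1.5556
Step 6: 6-fold → factor 6
Overall dilution factor = 3.069 × 8 × 93.333 × 72.818 × 1.5556 × 6 = 1.5574 × 10^6
Final = 4.00 × 10^9 PFU/mL / 1.5574 × 10^6 = 2.57 × 10^3 PFU/mL

2.57 × 10^3 PFU/mL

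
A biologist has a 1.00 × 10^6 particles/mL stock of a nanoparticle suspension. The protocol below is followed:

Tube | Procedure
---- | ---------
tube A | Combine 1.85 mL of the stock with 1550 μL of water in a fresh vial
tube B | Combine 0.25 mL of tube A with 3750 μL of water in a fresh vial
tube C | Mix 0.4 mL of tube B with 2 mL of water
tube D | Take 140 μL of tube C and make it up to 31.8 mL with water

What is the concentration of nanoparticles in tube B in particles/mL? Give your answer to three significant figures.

3.40 × 10^4 particles/mL

Step 1: 1.85 mL + 1550 μL = 3.4 mL total → factor 3.4/1.85 = 1.8378
Step 2: 0.25 mL + 3750 μL = 4 mL total → factor 4/0.25 = 16
Dilution factor through tube B = 1.8378 × 16 = 29.405
[tube B] = 1.00 × 10^6 particles/mL / 29.405 = 3.40 × 10^4 particles/mL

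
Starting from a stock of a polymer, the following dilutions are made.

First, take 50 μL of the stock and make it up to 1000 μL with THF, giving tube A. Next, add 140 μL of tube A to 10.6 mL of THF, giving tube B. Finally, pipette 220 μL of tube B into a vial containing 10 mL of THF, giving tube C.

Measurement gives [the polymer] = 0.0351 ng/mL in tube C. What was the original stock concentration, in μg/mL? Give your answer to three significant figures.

2.50 μg/mL

Step 1: 50 μL brought to 1000 μL → factor 1000/50 = 20
Step 2: 140 μL + 10.6 mL = 10740 μL total → factor 10740/140 = 76.714
Step 3: 220 μL + 10 mL = 10220 μL total → factor 10220/220 = 46.455
Overall dilution factor = 20 × 76.714 × 46.455 = 71275
Stock = 0.0351 ng/mL × 71275 = 2502 ng/mL = 2.50 μg/mL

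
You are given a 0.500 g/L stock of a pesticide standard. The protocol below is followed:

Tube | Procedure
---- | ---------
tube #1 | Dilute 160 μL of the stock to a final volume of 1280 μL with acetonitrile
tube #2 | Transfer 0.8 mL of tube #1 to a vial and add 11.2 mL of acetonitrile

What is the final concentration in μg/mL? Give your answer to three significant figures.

Step 1: 160 μL brought to 1280 μL → factor 1280/160 = 8
Step 2: 0.8 mL + 11.2 mL = 12 mL total → factor 12/0.8 = 15
Overall dilution factor = 8 × 15 = 120
Final = 0.500 g/L / 120 = 0.004167 g/L = 4.17 μg/mL

4.17 μg/mL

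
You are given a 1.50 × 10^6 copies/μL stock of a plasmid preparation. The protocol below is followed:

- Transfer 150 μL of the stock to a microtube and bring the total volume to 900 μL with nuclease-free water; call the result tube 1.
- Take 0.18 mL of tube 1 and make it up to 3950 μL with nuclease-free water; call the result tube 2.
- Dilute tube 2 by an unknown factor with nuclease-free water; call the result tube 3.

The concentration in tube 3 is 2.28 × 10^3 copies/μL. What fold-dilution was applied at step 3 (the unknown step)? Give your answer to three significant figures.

Step 1: 150 μL brought to 900 μL → factor 900/150 = 6
Step 2: 0.18 mL brought to 3950 μL → factor 3.95/0.18 = 21.944
Step 3: unknown factor x
Product of known-step factors = 131.67
Overall factor = 1.50 × 10^6 copies/μL / (2.28 × 10^3 copies/μL) = 657.89
x = 657.89 / 131.67 = 5.00

5.00-fold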